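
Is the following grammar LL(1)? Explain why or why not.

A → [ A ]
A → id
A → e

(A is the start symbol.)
For A:
  PREDICT(A → '[' A ']') = { '[' }
  PREDICT(A → id) = { 'id' }
  PREDICT(A → e) = { 'e' }

All predict sets are disjoint. The grammar IS LL(1).

Answer: Yes, the grammar is LL(1).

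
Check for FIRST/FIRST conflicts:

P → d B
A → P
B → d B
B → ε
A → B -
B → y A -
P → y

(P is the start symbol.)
Yes. A → P / A → B '-' on { 'd', 'y' }

FIRST sets of the non-terminals at (or reachable through a nullable prefix from) the front of some alternative:
  FIRST(P) = { 'd', 'y' }
  FIRST(B) = { 'd', 'y', ε }

Productions for P:
  P → d B: FIRST = { 'd' }
  P → y: FIRST = { 'y' }
Productions for A:
  A → P: FIRST = { 'd', 'y' }
  A → B -: FIRST = { '-', 'd', 'y' }
Productions for B:
  B → d B: FIRST = { 'd' }
  B → ε: FIRST = { ε }
  B → y A -: FIRST = { 'y' }

Conflict for A: A → P and A → B -
  Overlap: { 'd', 'y' }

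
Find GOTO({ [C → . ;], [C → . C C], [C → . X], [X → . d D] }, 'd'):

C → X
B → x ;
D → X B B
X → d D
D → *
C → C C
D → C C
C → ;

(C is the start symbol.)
GOTO(I, 'd') = CLOSURE({ [A → αX.β] : [A → α.Xβ] ∈ I, X = 'd' })

Items with dot before 'd', with the dot advanced:
  [X → . d D] → [X → d . D]
Closure of the advanced items:
  [X → d . D] has the dot before D: add [D → . X B B], [D → . *], [D → . C C]
  [D → . X B B] has the dot before X: add [X → . d D]
  [D → . C C] has the dot before C: add [C → . X], [C → . C C], [C → . ;]

GOTO = { [C → . ;], [C → . C C], [C → . X], [D → . *], [D → . C C], [D → . X B B], [X → . d D], [X → d . D] }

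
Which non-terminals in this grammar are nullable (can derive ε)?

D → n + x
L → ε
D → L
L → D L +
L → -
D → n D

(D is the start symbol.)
A non-terminal is nullable if it can derive ε (the empty string): either it has an ε-production, or it has a production whose right-hand side consists entirely of nullable non-terminals.

ε-productions: L → ε
So L is immediately nullable.
D → L: every symbol on the right is nullable, so D is nullable too.
Every non-terminal is now nullable.
Nullable = { 'D', 'L' }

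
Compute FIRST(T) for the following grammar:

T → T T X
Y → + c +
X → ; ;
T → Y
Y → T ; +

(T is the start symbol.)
To compute FIRST(T), examine every production with T on the left-hand side, reading each right-hand side left to right until a non-nullable symbol is reached.

FIRST sets of the other non-terminals involved (by the same procedure, iterated to a fixed point):
  FIRST(Y) = { '+' }

From T → T T X:
  - T is the symbol being defined: contributes nothing new
    T is not nullable, so stop
From T → Y:
  - Y is a non-terminal: add FIRST(Y) \ {ε} = { '+' }
    Y is not nullable, so stop

Collecting: FIRST(T) = { '+' }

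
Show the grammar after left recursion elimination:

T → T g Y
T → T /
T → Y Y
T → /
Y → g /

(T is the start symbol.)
T → Y Y T'
T → / T'
T' → g Y T'
T' → / T'
T' → ε
Y → g /

T is directly left-recursive. The standard transformation for
  A → A α₁ | ... | A α_m | β₁ | ... | β_n
is
  A  → β₁ A' | ... | β_n A'
  A' → α₁ A' | ... | α_m A' | ε

T → Y Y becomes T → Y Y T'
T → / becomes T → / T'
T → T g Y becomes T' → g Y T'
T → T / becomes T' → / T'
Add T' → ε

Productions for other non-terminals are unchanged:
  Y → g /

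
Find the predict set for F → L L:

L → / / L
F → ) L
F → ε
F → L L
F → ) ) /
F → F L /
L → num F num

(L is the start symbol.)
{ '/', 'num' }

PREDICT(F → L L) = (FIRST(RHS) \ {ε}) ∪ (FOLLOW(F) if ε ∈ FIRST(RHS), i.e. RHS ⇒* ε)
FIRST(L) = { '/', 'num' }
FIRST(L L) = { '/', 'num' }
ε ∉ FIRST(L L), so FOLLOW(F) is not added.
PREDICT(F → L L) = { '/', 'num' }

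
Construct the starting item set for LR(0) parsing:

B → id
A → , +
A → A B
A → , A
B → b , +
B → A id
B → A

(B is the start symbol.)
First, augment the grammar with B' → B
I₀ = CLOSURE({ [B' → . B] }):
  [B' → . B] has the dot before B: add [B → . id], [B → . b , +], [B → . A id], [B → . A]
  [B → . A id] has the dot before A: add [A → . , +], [A → . A B], [A → . , A]
No further items can be added.

I₀ = { [A → . , +], [A → . , A], [A → . A B], [B → . A id], [B → . A], [B → . b , +], [B → . id], [B' → . B] }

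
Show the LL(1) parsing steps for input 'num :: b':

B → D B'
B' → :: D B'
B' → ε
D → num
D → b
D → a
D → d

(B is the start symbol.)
Stack is shown with the top on the left.

Stack      Input       Action
-----------------------------
B $        num :: b $  output B → D B'
D B' $     num :: b $  output D → num
num B' $   num :: b $  match 'num'
B' $       :: b $      output B' → :: D B'
:: D B' $  :: b $      match '::'
D B' $     b $         output D → b
b B' $     b $         match 'b'
B' $       $           output B' → ε
$          $           accept

The string is accepted.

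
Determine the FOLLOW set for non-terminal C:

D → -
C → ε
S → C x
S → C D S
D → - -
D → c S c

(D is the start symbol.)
{ '-', 'c', 'x' }

To compute FOLLOW(C), find every occurrence of C on a right-hand side N → α C β: add FIRST(β) \ {ε}, and if β is empty or nullable also add FOLLOW(N). Iterate to a fixed point.

In S → C x: C is followed by x, add FIRST(x) \ {ε} = { 'x' }
In S → C D S: C is followed by D S, add FIRST(D S) \ {ε} = { '-', 'c' }

Taking the union: FOLLOW(C) = { '-', 'c', 'x' }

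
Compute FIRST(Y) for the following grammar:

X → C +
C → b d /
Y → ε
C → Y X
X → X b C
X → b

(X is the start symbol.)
From Y → ε:
  - ε-production, so ε ∈ FIRST(Y)

Collecting: FIRST(Y) = { ε }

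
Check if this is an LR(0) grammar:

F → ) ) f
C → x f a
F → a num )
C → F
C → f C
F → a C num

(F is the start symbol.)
Yes, the grammar is LR(0)

A grammar is LR(0) if no state in the canonical LR(0) collection has:
  - both a shift item (dot before a terminal) and a complete item (shift-reduce conflict), or
  - two or more complete items (reduce-reduce conflict; the accept item [F' → F .] counts as a complete item here).

Augment with F' → F and build the canonical LR(0) collection (I0 = CLOSURE({[F' → . F]}), then GOTO on every symbol after a dot until no new states appear). It has 16 states:
  I0: { [F → . ) ) f], [F → . a C num], [F → . a num )], [F' → . F] }  — shift
  I1: { [F → ) . ) f] }  — shift
  I2: { [F' → F .] }  — accept
  I3: { [C → . F], [C → . f C], [C → . x f a], [F → . ) ) f], [F → . a C num], [F → . a num )], [F → a . C num], [F → a . num )] }  — shift
  I4: { [F → a C . num] }  — shift
  I5: { [C → F .] }  — reduce
  I6: { [C → . F], [C → . f C], [C → . x f a], [C → f . C], [F → . ) ) f], [F → . a C num], [F → . a num )] }  — shift
  I7: { [F → a num . )] }  — shift
  I8: { [C → x . f a] }  — shift
  I9: { [C → x f . a] }  — shift
  I10: { [C → x f a .] }  — reduce
  I11: { [F → a num ) .] }  — reduce
  I12: { [C → f C .] }  — reduce
  I13: { [F → a C num .] }  — reduce
  I14: { [F → ) ) . f] }  — shift
  I15: { [F → ) ) f .] }  — reduce

Every state is either a pure shift/goto state or contains exactly one complete item and nothing to shift — no conflicts. The grammar is LR(0).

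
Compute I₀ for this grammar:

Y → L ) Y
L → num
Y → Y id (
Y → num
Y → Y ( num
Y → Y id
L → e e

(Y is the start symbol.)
{ [L → . e e], [L → . num], [Y → . L ) Y], [Y → . Y ( num], [Y → . Y id (], [Y → . Y id], [Y → . num], [Y' → . Y] }

First, augment the grammar with Y' → Y
I₀ = CLOSURE({ [Y' → . Y] }):
  [Y' → . Y] has the dot before Y: add [Y → . L ) Y], [Y → . Y id (], [Y → . num], [Y → . Y ( num], [Y → . Y id]
  [Y → . L ) Y] has the dot before L: add [L → . num], [L → . e e]
No further items can be added.

I₀ = { [L → . e e], [L → . num], [Y → . L ) Y], [Y → . Y ( num], [Y → . Y id (], [Y → . Y id], [Y → . num], [Y' → . Y] }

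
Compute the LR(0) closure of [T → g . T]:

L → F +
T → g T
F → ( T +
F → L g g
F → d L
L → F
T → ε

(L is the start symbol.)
{ [T → . g T], [T → .], [T → g . T] }

To compute CLOSURE, for each item [A → α.Bβ] where B is a non-terminal, add [B → .γ] for all productions B → γ; repeat for the newly added items until nothing changes.

Start with: [T → g . T]
  [T → g . T] has the dot before T: add [T → . g T], [T → .]
No further items can be added.

CLOSURE = { [T → . g T], [T → .], [T → g . T] }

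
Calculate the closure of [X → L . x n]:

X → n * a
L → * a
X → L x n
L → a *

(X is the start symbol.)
{ [X → L . x n] }

To compute CLOSURE, for each item [A → α.Bβ] where B is a non-terminal, add [B → .γ] for all productions B → γ; repeat for the newly added items until nothing changes.

Start with: [X → L . x n]
The dot precedes the terminal x, so nothing is added.

CLOSURE = { [X → L . x n] }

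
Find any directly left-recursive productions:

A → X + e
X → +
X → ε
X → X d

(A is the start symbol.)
Direct left recursion occurs when N → N α for some non-terminal N (the right-hand side begins with the left-hand side itself).

A → X + e: starts with X
X → +: starts with '+'
X → ε: starts with ε
X → X d: LEFT RECURSIVE (starts with X)

The grammar has direct left recursion on: X.

Answer: Yes, X is left-recursive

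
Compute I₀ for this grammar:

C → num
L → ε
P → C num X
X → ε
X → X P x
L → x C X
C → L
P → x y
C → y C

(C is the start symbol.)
{ [C → . L], [C → . num], [C → . y C], [C' → . C], [L → . x C X], [L → .] }

First, augment the grammar with C' → C
I₀ = CLOSURE({ [C' → . C] }):
  [C' → . C] has the dot before C: add [C → . num], [C → . L], [C → . y C]
  [C → . L] has the dot before L: add [L → .], [L → . x C X]
No further items can be added.

I₀ = { [C → . L], [C → . num], [C → . y C], [C' → . C], [L → . x C X], [L → .] }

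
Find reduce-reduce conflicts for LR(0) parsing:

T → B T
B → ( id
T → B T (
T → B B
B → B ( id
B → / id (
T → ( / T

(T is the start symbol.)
A reduce-reduce conflict occurs when an LR(0) state has two complete items [A → α .] and [B → β .] — both call for a reduction, and with no lookahead the parser cannot choose between them.

Augment with T' → T and build the canonical LR(0) collection (I0 = CLOSURE({[T' → . T]}), then GOTO on every symbol after a dot until no new states appear). It has 15 states:
  I0: { [B → . ( id], [B → . / id (], [B → . B ( id], [T → . ( / T], [T → . B B], [T → . B T (], [T → . B T], [T' → . T] }  — shift
  I1: { [B → ( . id], [T → ( . / T] }  — shift
  I2: { [B → / . id (] }  — shift
  I3: { [B → . ( id], [B → . / id (], [B → . B ( id], [B → B . ( id], [T → . ( / T], [T → . B B], [T → . B T (], [T → . B T], [T → B . B], [T → B . T (], [T → B . T] }  — shift
  I4: { [T' → T .] }  — accept
  I5: { [B → ( . id], [B → B ( . id], [T → ( . / T] }  — shift
  I6: { [B → . ( id], [B → . / id (], [B → . B ( id], [B → B . ( id], [T → . ( / T], [T → . B B], [T → . B T (], [T → . B T], [T → B . B], [T → B . T (], [T → B . T], [T → B B .] }  — shift, reduce
  I7: { [T → B T . (], [T → B T .] }  — shift, reduce
  I8: { [T → B T ( .] }  — reduce
  I9: { [B → . ( id], [B → . / id (], [B → . B ( id], [T → ( / . T], [T → . ( / T], [T → . B B], [T → . B T (], [T → . B T] }  — shift
  I10: { [B → ( id .], [B → B ( id .] }  — 2 reduces
  I11: { [T → ( / T .] }  — reduce
  I12: { [B → / id . (] }  — shift
  I13: { [B → / id ( .] }  — reduce
  I14: { [B → ( id .] }  — reduce

I10 contains complete items [B → ( id .], [B → B ( id .] — reduce-reduce conflict.

Answer: Yes — I10: [B → ( id .] vs [B → B ( id .]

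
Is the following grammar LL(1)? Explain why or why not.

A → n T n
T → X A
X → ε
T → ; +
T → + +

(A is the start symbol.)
Yes, the grammar is LL(1).

Relevant sets:
  FIRST(X) = { ε }
  FIRST(A) = { 'n' }

For T:
  PREDICT(T → X A) = { 'n' }
  PREDICT(T → ';' '+') = { ';' }
  PREDICT(T → '+' '+') = { '+' }
A, X have a single production, so nothing to check there.

All predict sets are disjoint. The grammar IS LL(1).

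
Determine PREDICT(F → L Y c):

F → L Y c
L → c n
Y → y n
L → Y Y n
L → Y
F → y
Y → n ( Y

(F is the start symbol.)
{ 'c', 'n', 'y' }

PREDICT(F → L Y c) = (FIRST(RHS) \ {ε}) ∪ (FOLLOW(F) if ε ∈ FIRST(RHS), i.e. RHS ⇒* ε)
FIRST(L) = { 'c', 'n', 'y' }
FIRST(L Y c) = { 'c', 'n', 'y' }
ε ∉ FIRST(L Y c), so FOLLOW(F) is not added.
PREDICT(F → L Y c) = { 'c', 'n', 'y' }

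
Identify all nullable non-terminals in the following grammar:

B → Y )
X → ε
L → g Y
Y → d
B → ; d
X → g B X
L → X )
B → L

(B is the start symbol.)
{ 'X' }

A non-terminal is nullable if it can derive ε (the empty string): either it has an ε-production, or it has a production whose right-hand side consists entirely of nullable non-terminals.

ε-productions: X → ε
So X is immediately nullable.
No further non-terminal can be added: every production for the remaining non-terminals contains a terminal or a non-nullable non-terminal.
Nullable = { 'X' }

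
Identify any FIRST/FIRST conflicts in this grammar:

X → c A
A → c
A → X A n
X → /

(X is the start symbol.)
Yes. A → c / A → X A n on { 'c' }

A FIRST/FIRST conflict occurs when two productions N → α and N → β for the same non-terminal have FIRST(α) ∩ FIRST(β) ≠ ∅ (with ε ∈ FIRST of a nullable right-hand side, so two nullable alternatives also conflict).

FIRST sets of the non-terminals at (or reachable through a nullable prefix from) the front of some alternative:
  FIRST(X) = { '/', 'c' }

Productions for X:
  X → c A: FIRST = { 'c' }
  X → /: FIRST = { '/' }
Productions for A:
  A → c: FIRST = { 'c' }
  A → X A n: FIRST = { '/', 'c' }

Conflict for A: A → c and A → X A n
  Overlap: { 'c' }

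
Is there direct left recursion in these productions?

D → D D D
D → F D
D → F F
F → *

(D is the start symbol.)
Direct left recursion occurs when N → N α for some non-terminal N (the right-hand side begins with the left-hand side itself).

D → D D D: LEFT RECURSIVE (starts with D)
D → F D: starts with F
D → F F: starts with F
F → *: starts with '*'

The grammar has direct left recursion on: D.

Answer: Yes, D is left-recursive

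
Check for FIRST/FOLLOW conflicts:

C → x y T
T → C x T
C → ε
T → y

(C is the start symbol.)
Yes. C → x y T with FOLLOW(C) on { 'x' }

Nullable non-terminals: C.

C: nullable alternative(s) C → ε; FOLLOW(C) = { $, 'x' }
  C → x y T: FIRST \ {ε} = { 'x' } — overlaps FOLLOW(C) on { 'x' }: CONFLICT
  C → ε: FIRST \ {ε} = { } — this is the only nullable alternative, skip

T has no nullable alternative, so no FIRST/FOLLOW check is needed there.

So the grammar has 1 FIRST/FOLLOW conflict (marked CONFLICT above).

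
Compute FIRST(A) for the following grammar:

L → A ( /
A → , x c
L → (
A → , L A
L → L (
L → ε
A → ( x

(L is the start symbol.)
{ '(', ',' }

From A → , x c:
  - ',' is a terminal: add ',' and stop
From A → , L A:
  - ',' is a terminal: add ',' and stop
From A → ( x:
  - '(' is a terminal: add '(' and stop

Collecting: FIRST(A) = { '(', ',' }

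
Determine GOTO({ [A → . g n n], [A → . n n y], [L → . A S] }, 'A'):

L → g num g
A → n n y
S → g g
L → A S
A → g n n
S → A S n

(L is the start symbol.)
GOTO(I, 'A') = CLOSURE({ [A → αX.β] : [A → α.Xβ] ∈ I, X = 'A' })

Items with dot before 'A', with the dot advanced:
  [L → . A S] → [L → A . S]
Closure of the advanced items:
  [L → A . S] has the dot before S: add [S → . g g], [S → . A S n]
  [S → . A S n] has the dot before A: add [A → . n n y], [A → . g n n]

GOTO = { [A → . g n n], [A → . n n y], [L → A . S], [S → . A S n], [S → . g g] }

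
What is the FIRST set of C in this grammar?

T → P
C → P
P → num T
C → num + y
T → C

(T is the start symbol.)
FIRST sets of the other non-terminals involved (by the same procedure, iterated to a fixed point):
  FIRST(P) = { 'num' }

From C → P:
  - P is a non-terminal: add FIRST(P) \ {ε} = { 'num' }
    P is not nullable, so stop
From C → num + y:
  - num is a terminal: add 'num' and stop

Collecting: FIRST(C) = { 'num' }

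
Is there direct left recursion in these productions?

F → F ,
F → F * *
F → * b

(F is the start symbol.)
Yes, F is left-recursive

F → F ,: LEFT RECURSIVE (starts with F)
F → F * *: LEFT RECURSIVE (starts with F)
F → * b: starts with '*'

The grammar has direct left recursion on: F.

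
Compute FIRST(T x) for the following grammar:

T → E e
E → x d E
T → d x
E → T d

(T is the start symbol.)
{ 'd', 'x' }

FIRST sets of the non-terminals involved (from the grammar, by fixed-point iteration):
  FIRST(T) = { 'd', 'x' }

To compute FIRST(T x), process the symbols left to right:
Symbol T is a non-terminal. Add FIRST(T) \ {ε} = { 'd', 'x' }
T is not nullable (ε ∉ FIRST(T)), so stop here.
FIRST(T x) = { 'd', 'x' }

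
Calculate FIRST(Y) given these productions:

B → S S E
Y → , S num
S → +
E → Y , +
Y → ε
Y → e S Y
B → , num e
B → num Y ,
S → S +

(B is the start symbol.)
To compute FIRST(Y), examine every production with Y on the left-hand side, reading each right-hand side left to right until a non-nullable symbol is reached.

From Y → , S num:
  - ',' is a terminal: add ',' and stop
From Y → ε:
  - ε-production, so ε ∈ FIRST(Y)
From Y → e S Y:
  - e is a terminal: add 'e' and stop

Collecting: FIRST(Y) = { ',', 'e', ε }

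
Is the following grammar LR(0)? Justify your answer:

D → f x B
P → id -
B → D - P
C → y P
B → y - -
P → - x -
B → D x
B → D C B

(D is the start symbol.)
Augment with D' → D and build the canonical LR(0) collection (I0 = CLOSURE({[D' → . D]}), then GOTO on every symbol after a dot until no new states appear). It has 21 states:
  I0: { [D → . f x B], [D' → . D] }  — shift
  I1: { [D' → D .] }  — accept
  I2: { [D → f . x B] }  — shift
  I3: { [B → . D - P], [B → . D C B], [B → . D x], [B → . y - -], [D → . f x B], [D → f x . B] }  — shift
  I4: { [D → f x B .] }  — reduce
  I5: { [B → D . - P], [B → D . C B], [B → D . x], [C → . y P] }  — shift
  I6: { [B → y . - -] }  — shift
  I7: { [B → y - . -] }  — shift
  I8: { [B → y - - .] }  — reduce
  I9: { [B → D - . P], [P → . - x -], [P → . id -] }  — shift
  I10: { [B → . D - P], [B → . D C B], [B → . D x], [B → . y - -], [B → D C . B], [D → . f x B] }  — shift
  I11: { [B → D x .] }  — reduce
  I12: { [C → y . P], [P → . - x -], [P → . id -] }  — shift
  I13: { [P → - . x -] }  — shift
  I14: { [C → y P .] }  — reduce
  I15: { [P → id . -] }  — shift
  I16: { [P → id - .] }  — reduce
  I17: { [P → - x . -] }  — shift
  I18: { [P → - x - .] }  — reduce
  I19: { [B → D C B .] }  — reduce
  I20: { [B → D - P .] }  — reduce

Every state is either a pure shift/goto state or contains exactly one complete item and nothing to shift — no conflicts. The grammar is LR(0).

Answer: Yes, the grammar is LR(0)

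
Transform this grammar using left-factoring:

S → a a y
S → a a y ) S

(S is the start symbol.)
S → a a y S'
S' → ε
S' → ) S

Left-factoring transforms A → αβ₁ | αβ₂ into A → αA' and A' → β₁ | β₂
(α is the longest common prefix among the alternatives). Repeat until
no nonterminal has two alternatives with a common prefix.

Round 1: S has alternatives sharing prefix 'a a y'. Introduce S': S → a a y S'
  Add: S' → ε
  Add: S' → ) S

No remaining common prefixes — done.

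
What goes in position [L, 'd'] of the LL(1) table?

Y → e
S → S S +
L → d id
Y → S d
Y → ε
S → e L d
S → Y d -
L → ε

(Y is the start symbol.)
L → d id, L → ε

To find M[L, 'd'], we find productions for L where 'd' is in the predict set (PREDICT(N → α) = (FIRST(α) \ {ε}) ∪ (FOLLOW(N) if α ⇒* ε)).

Relevant sets:
  FOLLOW(L) = { 'd' }

L → d id: PREDICT = { 'd' }
  'd' is in predict set, so this production goes in M[L, 'd']
L → ε: PREDICT = { 'd' }
  'd' is in predict set, so this production goes in M[L, 'd']

M[L, 'd'] = L → d id, L → ε  (a multiply-defined cell — the grammar is not LL(1))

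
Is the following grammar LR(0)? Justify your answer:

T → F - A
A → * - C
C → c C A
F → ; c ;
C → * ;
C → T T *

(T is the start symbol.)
Yes, the grammar is LR(0)

A grammar is LR(0) if no state in the canonical LR(0) collection has:
  - both a shift item (dot before a terminal) and a complete item (shift-reduce conflict), or
  - two or more complete items (reduce-reduce conflict; the accept item [T' → T .] counts as a complete item here).

Augment with T' → T and build the canonical LR(0) collection (I0 = CLOSURE({[T' → . T]}), then GOTO on every symbol after a dot until no new states appear). It has 19 states:
  I0: { [F → . ; c ;], [T → . F - A], [T' → . T] }  — shift
  I1: { [F → ; . c ;] }  — shift
  I2: { [T → F . - A] }  — shift
  I3: { [T' → T .] }  — accept
  I4: { [A → . * - C], [T → F - . A] }  — shift
  I5: { [A → * . - C] }  — shift
  I6: { [T → F - A .] }  — reduce
  I7: { [A → * - . C], [C → . * ;], [C → . T T *], [C → . c C A], [F → . ; c ;], [T → . F - A] }  — shift
  I8: { [C → * . ;] }  — shift
  I9: { [A → * - C .] }  — reduce
  I10: { [C → T . T *], [F → . ; c ;], [T → . F - A] }  — shift
  I11: { [C → . * ;], [C → . T T *], [C → . c C A], [C → c . C A], [F → . ; c ;], [T → . F - A] }  — shift
  I12: { [A → . * - C], [C → c C . A] }  — shift
  I13: { [C → c C A .] }  — reduce
  I14: { [C → T T . *] }  — shift
  I15: { [C → T T * .] }  — reduce
  I16: { [C → * ; .] }  — reduce
  I17: { [F → ; c . ;] }  — shift
  I18: { [F → ; c ; .] }  — reduce

Every state is either a pure shift/goto state or contains exactly one complete item and nothing to shift — no conflicts. The grammar is LR(0).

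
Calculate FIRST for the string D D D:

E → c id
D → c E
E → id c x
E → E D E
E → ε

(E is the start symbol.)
FIRST sets of the non-terminals involved (from the grammar, by fixed-point iteration):
  FIRST(D) = { 'c' }

To compute FIRST(D D D), process the symbols left to right:
Symbol D is a non-terminal. Add FIRST(D) \ {ε} = { 'c' }
D is not nullable (ε ∉ FIRST(D)), so stop here.
FIRST(D D D) = { 'c' }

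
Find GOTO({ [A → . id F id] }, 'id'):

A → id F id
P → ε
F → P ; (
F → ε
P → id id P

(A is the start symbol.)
GOTO(I, 'id') = CLOSURE({ [A → αX.β] : [A → α.Xβ] ∈ I, X = 'id' })

Items with dot before 'id', with the dot advanced:
  [A → . id F id] → [A → id . F id]
Closure of the advanced items:
  [A → id . F id] has the dot before F: add [F → . P ; (], [F → .]
  [F → . P ; (] has the dot before P: add [P → .], [P → . id id P]

GOTO = { [A → id . F id], [F → . P ; (], [F → .], [P → . id id P], [P → .] }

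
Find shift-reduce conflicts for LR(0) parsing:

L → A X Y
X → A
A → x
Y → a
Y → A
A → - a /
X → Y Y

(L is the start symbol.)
No shift-reduce conflicts

Augment with L' → L and build the canonical LR(0) collection (I0 = CLOSURE({[L' → . L]}), then GOTO on every symbol after a dot until no new states appear). It has 14 states:
  I0: { [A → . - a /], [A → . x], [L → . A X Y], [L' → . L] }  — shift
  I1: { [A → - . a /] }  — shift
  I2: { [A → . - a /], [A → . x], [L → A . X Y], [X → . A], [X → . Y Y], [Y → . A], [Y → . a] }  — shift
  I3: { [L' → L .] }  — accept
  I4: { [A → x .] }  — reduce
  I5: { [X → A .], [Y → A .] }  — 2 reduces
  I6: { [A → . - a /], [A → . x], [L → A X . Y], [Y → . A], [Y → . a] }  — shift
  I7: { [A → . - a /], [A → . x], [X → Y . Y], [Y → . A], [Y → . a] }  — shift
  I8: { [Y → a .] }  — reduce
  I9: { [Y → A .] }  — reduce
  I10: { [X → Y Y .] }  — reduce
  I11: { [L → A X Y .] }  — reduce
  I12: { [A → - a . /] }  — shift
  I13: { [A → - a / .] }  — reduce

No state contains both a complete item and a shift item.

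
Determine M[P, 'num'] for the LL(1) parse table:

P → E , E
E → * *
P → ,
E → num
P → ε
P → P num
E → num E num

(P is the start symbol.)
To find M[P, 'num'], we find productions for P where 'num' is in the predict set (PREDICT(N → α) = (FIRST(α) \ {ε}) ∪ (FOLLOW(N) if α ⇒* ε)).

Relevant sets:
  FIRST(E) = { '*', 'num' }
  FIRST(P) = { '*', ',', 'num', ε }
  FOLLOW(P) = { $, 'num' }

P → E , E: PREDICT = { '*', 'num' }
  'num' is in predict set, so this production goes in M[P, 'num']
P → ,: PREDICT = { ',' }
P → ε: PREDICT = { $, 'num' }
  'num' is in predict set, so this production goes in M[P, 'num']
P → P num: PREDICT = { '*', ',', 'num' }
  'num' is in predict set, so this production goes in M[P, 'num']

M[P, 'num'] = P → E , E, P → ε, P → P num  (a multiply-defined cell — the grammar is not LL(1))

Answer: P → E , E, P → ε, P → P num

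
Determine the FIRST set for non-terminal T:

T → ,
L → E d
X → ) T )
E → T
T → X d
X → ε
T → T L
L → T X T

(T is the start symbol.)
{ ')', ',', 'd' }

To compute FIRST(T), examine every production with T on the left-hand side, reading each right-hand side left to right until a non-nullable symbol is reached.

FIRST sets of the other non-terminals involved (by the same procedure, iterated to a fixed point):
  FIRST(X) = { ')', ε }

From T → ,:
  - ',' is a terminal: add ',' and stop
From T → X d:
  - X is a non-terminal: add FIRST(X) \ {ε} = { ')' }
    X is nullable, so continue to the next symbol
  - d is a terminal: add 'd' and stop
From T → T L:
  - T is the symbol being defined: contributes nothing new
    T is not nullable, so stop

Collecting: FIRST(T) = { ')', ',', 'd' }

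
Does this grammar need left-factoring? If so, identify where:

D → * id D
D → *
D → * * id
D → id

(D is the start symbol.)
Left-factoring is needed when two productions for the same non-terminal
share a common prefix on the right-hand side.

Productions for D:
  D → * id D
  D → *
  D → * * id
  D → id

Found common prefix '*' in productions for D

Answer: Yes, D has productions with common prefix '*'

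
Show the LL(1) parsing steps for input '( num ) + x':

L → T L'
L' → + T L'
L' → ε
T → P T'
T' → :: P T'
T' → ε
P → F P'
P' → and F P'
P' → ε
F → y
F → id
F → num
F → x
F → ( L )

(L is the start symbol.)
LL(1) parsing maintains a stack (initially the start symbol over $) and the input. At each step: if the stack top is a terminal, match it against the current input token; if it is a non-terminal N, replace it with the RHS of M[N, lookahead] (the unique production whose predict set contains the lookahead).

Stack is shown with the top on the left.

Stack                      Input          Action
------------------------------------------------
L $                        ( num ) + x $  output L → T L'
T L' $                     ( num ) + x $  output T → P T'
P T' L' $                  ( num ) + x $  output P → F P'
F P' T' L' $               ( num ) + x $  output F → ( L )
( L ) P' T' L' $           ( num ) + x $  match '('
L ) P' T' L' $             num ) + x $    output L → T L'
T L' ) P' T' L' $          num ) + x $    output T → P T'
P T' L' ) P' T' L' $       num ) + x $    output P → F P'
F P' T' L' ) P' T' L' $    num ) + x $    output F → num
num P' T' L' ) P' T' L' $  num ) + x $    match 'num'
P' T' L' ) P' T' L' $      ) + x $        output P' → ε
T' L' ) P' T' L' $         ) + x $        output T' → ε
L' ) P' T' L' $            ) + x $        output L' → ε
) P' T' L' $               ) + x $        match ')'
P' T' L' $                 + x $          output P' → ε
T' L' $                    + x $          output T' → ε
L' $                       + x $          output L' → + T L'
+ T L' $                   + x $          match '+'
T L' $                     x $            output T → P T'
P T' L' $                  x $            output P → F P'
F P' T' L' $               x $            output F → x
x P' T' L' $               x $            match 'x'
P' T' L' $                 $              output P' → ε
T' L' $                    $              output T' → ε
L' $                       $              output L' → ε
$                          $              accept

The string is accepted.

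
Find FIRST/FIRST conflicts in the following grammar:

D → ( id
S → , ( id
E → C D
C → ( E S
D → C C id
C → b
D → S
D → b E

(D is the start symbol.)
Yes. D → '(' id / D → C C id on { '(' }; D → C C id / D → b E on { 'b' }

A FIRST/FIRST conflict occurs when two productions N → α and N → β for the same non-terminal have FIRST(α) ∩ FIRST(β) ≠ ∅ (with ε ∈ FIRST of a nullable right-hand side, so two nullable alternatives also conflict).

FIRST sets of the non-terminals at (or reachable through a nullable prefix from) the front of some alternative:
  FIRST(C) = { '(', 'b' }
  FIRST(S) = { ',' }

Productions for D:
  D → ( id: FIRST = { '(' }
  D → C C id: FIRST = { '(', 'b' }
  D → S: FIRST = { ',' }
  D → b E: FIRST = { 'b' }
Productions for C:
  C → ( E S: FIRST = { '(' }
  C → b: FIRST = { 'b' }
S, E have only one production, so no FIRST/FIRST conflict is possible there.

Conflict for D: D → ( id and D → C C id
  Overlap: { '(' }
Conflict for D: D → C C id and D → b E
  Overlap: { 'b' }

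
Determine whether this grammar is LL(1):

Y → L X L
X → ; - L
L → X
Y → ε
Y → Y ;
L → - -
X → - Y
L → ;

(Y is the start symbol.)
No. Predict set conflict for Y: { '-', ';' }

Relevant sets:
  FIRST(L) = { '-', ';' }
  FIRST(Y) = { '-', ';', ε }
  FIRST(X) = { '-', ';' }
  FOLLOW(Y) = { $, '-', ';' }

For Y:
  PREDICT(Y → L X L) = { '-', ';' }
  PREDICT(Y → ε) = { $, '-', ';' }
  PREDICT(Y → Y ';') = { '-', ';' }
For X:
  PREDICT(X → ';' '-' L) = { ';' }
  PREDICT(X → '-' Y) = { '-' }
For L:
  PREDICT(L → X) = { '-', ';' }
  PREDICT(L → '-' '-') = { '-' }
  PREDICT(L → ';') = { ';' }

Conflict found: Predict set conflict for Y: { '-', ';' }
The grammar is NOT LL(1).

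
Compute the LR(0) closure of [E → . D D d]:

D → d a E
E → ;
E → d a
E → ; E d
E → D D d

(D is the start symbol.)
{ [D → . d a E], [E → . D D d] }

To compute CLOSURE, for each item [A → α.Bβ] where B is a non-terminal, add [B → .γ] for all productions B → γ; repeat for the newly added items until nothing changes.

Start with: [E → . D D d]
  [E → . D D d] has the dot before D: add [D → . d a E]
No further items can be added.

CLOSURE = { [D → . d a E], [E → . D D d] }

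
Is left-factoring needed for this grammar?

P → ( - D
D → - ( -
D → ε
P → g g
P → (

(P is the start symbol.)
Yes, P has productions with common prefix '('

Left-factoring is needed when two productions for the same non-terminal
share a common prefix on the right-hand side.

Productions for P:
  P → ( - D
  P → g g
  P → (
Productions for D:
  D → - ( -
  D → ε

Found common prefix '(' in productions for P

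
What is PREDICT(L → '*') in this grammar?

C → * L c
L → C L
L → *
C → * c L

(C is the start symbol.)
PREDICT(L → '*') = (FIRST(RHS) \ {ε}) ∪ (FOLLOW(L) if ε ∈ FIRST(RHS), i.e. RHS ⇒* ε)
FIRST('*') = { '*' }
ε ∉ FIRST('*'), so FOLLOW(L) is not added.
PREDICT(L → '*') = { '*' }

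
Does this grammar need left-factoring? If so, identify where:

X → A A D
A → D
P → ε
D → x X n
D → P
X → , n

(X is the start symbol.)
Left-factoring is needed when two productions for the same non-terminal
share a common prefix on the right-hand side.

Productions for X:
  X → A A D
  X → , n
Productions for D:
  D → x X n
  D → P

No common prefixes found.

Answer: No, left-factoring is not needed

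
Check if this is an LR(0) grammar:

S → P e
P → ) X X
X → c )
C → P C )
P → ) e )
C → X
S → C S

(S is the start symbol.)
Yes, the grammar is LR(0)

A grammar is LR(0) if no state in the canonical LR(0) collection has:
  - both a shift item (dot before a terminal) and a complete item (shift-reduce conflict), or
  - two or more complete items (reduce-reduce conflict; the accept item [S' → S .] counts as a complete item here).

Augment with S' → S and build the canonical LR(0) collection (I0 = CLOSURE({[S' → . S]}), then GOTO on every symbol after a dot until no new states appear). It has 17 states:
  I0: { [C → . P C )], [C → . X], [P → . ) X X], [P → . ) e )], [S → . C S], [S → . P e], [S' → . S], [X → . c )] }  — shift
  I1: { [P → ) . X X], [P → ) . e )], [X → . c )] }  — shift
  I2: { [C → . P C )], [C → . X], [P → . ) X X], [P → . ) e )], [S → . C S], [S → . P e], [S → C . S], [X → . c )] }  — shift
  I3: { [C → . P C )], [C → . X], [C → P . C )], [P → . ) X X], [P → . ) e )], [S → P . e], [X → . c )] }  — shift
  I4: { [S' → S .] }  — accept
  I5: { [C → X .] }  — reduce
  I6: { [X → c . )] }  — shift
  I7: { [X → c ) .] }  — reduce
  I8: { [C → P C . )] }  — shift
  I9: { [C → . P C )], [C → . X], [C → P . C )], [P → . ) X X], [P → . ) e )], [X → . c )] }  — shift
  I10: { [S → P e .] }  — reduce
  I11: { [C → P C ) .] }  — reduce
  I12: { [S → C S .] }  — reduce
  I13: { [P → ) X . X], [X → . c )] }  — shift
  I14: { [P → ) e . )] }  — shift
  I15: { [P → ) e ) .] }  — reduce
  I16: { [P → ) X X .] }  — reduce

Every state is either a pure shift/goto state or contains exactly one complete item and nothing to shift — no conflicts. The grammar is LR(0).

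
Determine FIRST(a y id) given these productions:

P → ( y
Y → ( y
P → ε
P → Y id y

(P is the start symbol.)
{ 'a' }

To compute FIRST(a y id), process the symbols left to right:
Symbol a is a terminal. Add 'a' and stop.
FIRST(a y id) = { 'a' }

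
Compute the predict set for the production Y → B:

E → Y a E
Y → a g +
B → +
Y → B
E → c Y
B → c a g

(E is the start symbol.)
PREDICT(Y → B) = (FIRST(RHS) \ {ε}) ∪ (FOLLOW(Y) if ε ∈ FIRST(RHS), i.e. RHS ⇒* ε)
FIRST(B) = { '+', 'c' }
FIRST(B) = { '+', 'c' }
ε ∉ FIRST(B), so FOLLOW(Y) is not added.
PREDICT(Y → B) = { '+', 'c' }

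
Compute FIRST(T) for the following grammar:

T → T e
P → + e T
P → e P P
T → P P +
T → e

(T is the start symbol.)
{ '+', 'e' }

To compute FIRST(T), examine every production with T on the left-hand side, reading each right-hand side left to right until a non-nullable symbol is reached.

FIRST sets of the other non-terminals involved (by the same procedure, iterated to a fixed point):
  FIRST(P) = { '+', 'e' }

From T → T e:
  - T is the symbol being defined: contributes nothing new
    T is not nullable, so stop
From T → P P +:
  - P is a non-terminal: add FIRST(P) \ {ε} = { '+', 'e' }
    P is not nullable, so stop
From T → e:
  - e is a terminal: add 'e' and stop

Collecting: FIRST(T) = { '+', 'e' }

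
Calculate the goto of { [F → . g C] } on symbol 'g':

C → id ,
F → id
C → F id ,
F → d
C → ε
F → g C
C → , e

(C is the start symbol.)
GOTO(I, 'g') = CLOSURE({ [A → αX.β] : [A → α.Xβ] ∈ I, X = 'g' })

Items with dot before 'g', with the dot advanced:
  [F → . g C] → [F → g . C]
Closure of the advanced items:
  [F → g . C] has the dot before C: add [C → . id ,], [C → . F id ,], [C → .], [C → . , e]
  [C → . F id ,] has the dot before F: add [F → . id], [F → . d], [F → . g C]

GOTO = { [C → . , e], [C → . F id ,], [C → . id ,], [C → .], [F → . d], [F → . g C], [F → . id], [F → g . C] }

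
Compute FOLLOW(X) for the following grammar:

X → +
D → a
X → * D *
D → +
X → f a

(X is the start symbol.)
{ $ }

X is the start symbol, so $ ∈ FOLLOW(X).
X does not occur on any right-hand side.

Taking the union: FOLLOW(X) = { $ }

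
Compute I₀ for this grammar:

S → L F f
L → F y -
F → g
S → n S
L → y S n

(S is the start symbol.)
{ [F → . g], [L → . F y -], [L → . y S n], [S → . L F f], [S → . n S], [S' → . S] }

First, augment the grammar with S' → S
I₀ = CLOSURE({ [S' → . S] }):
  [S' → . S] has the dot before S: add [S → . L F f], [S → . n S]
  [S → . L F f] has the dot before L: add [L → . F y -], [L → . y S n]
  [L → . F y -] has the dot before F: add [F → . g]
No further items can be added.

I₀ = { [F → . g], [L → . F y -], [L → . y S n], [S → . L F f], [S → . n S], [S' → . S] }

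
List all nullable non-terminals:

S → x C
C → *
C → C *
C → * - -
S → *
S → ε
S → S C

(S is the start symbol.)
{ 'S' }

A non-terminal is nullable if it can derive ε (the empty string): either it has an ε-production, or it has a production whose right-hand side consists entirely of nullable non-terminals.

ε-productions: S → ε
So S is immediately nullable.
No further non-terminal can be added: every production for the remaining non-terminals contains a terminal or a non-nullable non-terminal.
Nullable = { 'S' }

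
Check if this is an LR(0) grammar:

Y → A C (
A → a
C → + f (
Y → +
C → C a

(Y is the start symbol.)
A grammar is LR(0) if no state in the canonical LR(0) collection has:
  - both a shift item (dot before a terminal) and a complete item (shift-reduce conflict), or
  - two or more complete items (reduce-reduce conflict; the accept item [Y' → Y .] counts as a complete item here).

Augment with Y' → Y and build the canonical LR(0) collection (I0 = CLOSURE({[Y' → . Y]}), then GOTO on every symbol after a dot until no new states appear). It has 11 states:
  I0: { [A → . a], [Y → . +], [Y → . A C (], [Y' → . Y] }  — shift
  I1: { [Y → + .] }  — reduce
  I2: { [C → . + f (], [C → . C a], [Y → A . C (] }  — shift
  I3: { [Y' → Y .] }  — accept
  I4: { [A → a .] }  — reduce
  I5: { [C → + . f (] }  — shift
  I6: { [C → C . a], [Y → A C . (] }  — shift
  I7: { [Y → A C ( .] }  — reduce
  I8: { [C → C a .] }  — reduce
  I9: { [C → + f . (] }  — shift
  I10: { [C → + f ( .] }  — reduce

Every state is either a pure shift/goto state or contains exactly one complete item and nothing to shift — no conflicts. The grammar is LR(0).

Answer: Yes, the grammar is LR(0)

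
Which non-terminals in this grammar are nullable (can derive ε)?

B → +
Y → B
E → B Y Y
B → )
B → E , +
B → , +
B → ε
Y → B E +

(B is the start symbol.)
A non-terminal is nullable if it can derive ε (the empty string): either it has an ε-production, or it has a production whose right-hand side consists entirely of nullable non-terminals.

ε-productions: B → ε
So B is immediately nullable.
Y → B: every symbol on the right is nullable, so Y is nullable too.
E → B Y Y: every symbol on the right is nullable, so E is nullable too.
Every non-terminal is now nullable.
Nullable = { 'B', 'E', 'Y' }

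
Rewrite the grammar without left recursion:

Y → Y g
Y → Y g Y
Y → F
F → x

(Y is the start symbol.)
Y → F Y'
Y' → g Y'
Y' → g Y Y'
Y' → ε
F → x

Y is directly left-recursive. The standard transformation for
  A → A α₁ | ... | A α_m | β₁ | ... | β_n
is
  A  → β₁ A' | ... | β_n A'
  A' → α₁ A' | ... | α_m A' | ε

Y → F becomes Y → F Y'
Y → Y g becomes Y' → g Y'
Y → Y g Y becomes Y' → g Y Y'
Add Y' → ε

Productions for other non-terminals are unchanged:
  F → x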